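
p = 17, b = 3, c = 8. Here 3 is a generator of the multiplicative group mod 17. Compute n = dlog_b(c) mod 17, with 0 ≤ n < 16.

10

Successive powers of 3 modulo 17:
  3^0=1  3^1=3  3^2=9  3^3=10  3^4=13  3^5=5
  3^6=15  3^7=11  3^8=16  3^9=14  3^10=8
So 3^10 ≡ 8 (mod 17), giving n = 10.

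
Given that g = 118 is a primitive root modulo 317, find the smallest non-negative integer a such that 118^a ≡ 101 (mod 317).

100

Baby-step giant-step with m = ceil(sqrt(316)) = 18.
Baby table (118^j mod 317 for j=0..17):
  0:1  1:118  2:293  3:21  4:259  5:130  6:124  7:50
  8:194  9:68  10:99  11:270  12:160  13:177  14:281  15:190
  16:230  17:195
Giant step factor: 118^(-18) ≡ 196 (mod 317).
Scan 101·196^i mod 317 for i = 0, 1, …:
  i=0: 101   i=1: 142   i=2: 253   i=3: 136
  i=4: 28   i=5: 99
Match at i=5, j=10: a = 5·18 + 10 = 100.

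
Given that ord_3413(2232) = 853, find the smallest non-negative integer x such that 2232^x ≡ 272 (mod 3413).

Baby-step giant-step with m = ceil(sqrt(853)) = 30.
Baby table (2232^j mod 3413 for j=0..29):
  0:1  1:2232  2:2257  3:36  4:1853  5:2753  6:1296  7:1861
  8:131  9:2287  10:2149  11:1303  12:420  13:2278  14:2539  15:1468
  16:96  17:2666  18:1653  19:43  20:412  21:1487  22:1548  23:1180
  24:2337  25:1120  26:1524  27:2220  28:2777  29:256
Giant step factor: 2232^(-30) ≡ 2887 (mod 3413).
Scan 272·2887^i mod 3413 for i = 0, 1, …:
  i=0: 272   i=1: 274   i=2: 2635   i=3: 3081
  i=4: 569   i=5: 1050   i=6: 606   i=7: 2066
  i=8: 2031   i=9: 3376     …   i=17: 715
  i=18: 2753
Match at i=18, j=5: x = 18·30 + 5 = 545.

545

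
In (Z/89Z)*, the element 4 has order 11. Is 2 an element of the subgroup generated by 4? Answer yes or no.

yes

⟨4⟩ has order 11; its elements mod 89 are {1, 2, 4, 8, 16, 32, 39, 45, 64, 67, 78}.
2 is in this set.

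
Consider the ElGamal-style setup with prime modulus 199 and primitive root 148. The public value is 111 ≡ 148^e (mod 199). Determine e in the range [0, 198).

48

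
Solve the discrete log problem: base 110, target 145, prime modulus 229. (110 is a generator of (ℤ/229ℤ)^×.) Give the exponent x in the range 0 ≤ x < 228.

39

Baby-step giant-step with m = ceil(sqrt(228)) = 16.
Baby table (110^j mod 229 for j=0..15):
  0:1  1:110  2:192  3:52  4:224  5:137  6:185  7:198
  8:25  9:2  10:220  11:155  12:104  13:219  14:45  15:141
Giant step factor: 110^(-16) ≡ 48 (mod 229).
Scan 145·48^i mod 229 for i = 0, 1, …:
  i=0: 145   i=1: 90   i=2: 198
Match at i=2, j=7: x = 2·16 + 7 = 39.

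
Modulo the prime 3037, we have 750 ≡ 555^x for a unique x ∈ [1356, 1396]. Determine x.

Compute 555^1356 mod 3037 = 1059, then multiply by 555 repeatedly:
  555^1356=1059  555^1357=1604  555^1358=379  555^1359=792  555^1360=2232
  555^1361=2701  555^1362=1814  555^1363=1523  555^1364=979  555^1365=2759
  555^1366=597  555^1367=302  555^1368=575  555^1369=240  555^1370=2609
  555^1371=2383  555^1372=1470  555^1373=1934  555^1374=1309  555^1375=652
  555^1376=457  555^1377=1564  555^1378=2475  555^1379=901  555^1380=1987
  555^1381=354  555^1382=2102  555^1383=402  555^1384=1409  555^1385=1486
  555^1386=1703  555^1387=658  555^1388=750
Found 750 at exponent 1388.

1388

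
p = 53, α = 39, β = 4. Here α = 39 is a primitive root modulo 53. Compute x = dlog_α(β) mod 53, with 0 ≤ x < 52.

14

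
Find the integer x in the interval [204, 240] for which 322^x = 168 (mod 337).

232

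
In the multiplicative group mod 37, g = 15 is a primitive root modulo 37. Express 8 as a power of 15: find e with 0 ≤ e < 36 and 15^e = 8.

3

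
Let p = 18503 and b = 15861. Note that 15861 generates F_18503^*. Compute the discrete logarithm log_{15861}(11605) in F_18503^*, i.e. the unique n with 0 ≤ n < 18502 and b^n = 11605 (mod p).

14182

Baby-step giant-step with m = ceil(sqrt(18502)) = 137.
Baby table (15861^j mod 18503 for j=0..136):
  0:1  1:15861  2:4533  3:13758  4:9759  5:9904  6:15377  7:6554
  8:3140  9:11967  10:4813  11:14118  12:2292  13:13520  14:9453  15:4224
  16:16004  17:15290  18:14372  19:15835  20:17716  21:6918  22:3608  23:15212
  24:16915  25:13818  26:17766  27:4339  28:8222  29:18501  30:5284  31:9437
  32:9490  33:17488  34:17198  35:6252  36:5395  37:12223  38:13072  39:8877
  40:8770  41:13919  42:9966  43:18100  44:10055  45:4998  46:6426  47:8262
  48:5336  49:1574  50:4667  51:11287  52:6582  53:3176  54:9370  55:1474
  56:9825  57:2059  58:4  59:7935  60:18132  61:18026  62:2030  63:2610
  64:5999  65:7713  66:12560  67:10862  68:749  69:963  70:9168  71:17074
  72:806  73:16896  74:8507  75:5651  76:1979  77:7831  78:15355  79:9169
  80:14432  81:5339  82:12151  83:18266  84:15555  85:17356  86:14385  87:18495
  88:2633  89:742  90:954  91:14443  92:13283  93:6505  94:3077  95:11886
  96:15282  97:17005  98:16577  99:167  100:2858  101:16891  102:3214  103:1489
  104:7201  105:14545  106:2841  107:6296  108:165  109:8142  110:7825  111:12704
  112:474  113:5896  114:2294  115:8236  116:16  117:13237  118:17019  119:16595
  120:8120  121:10440  122:5493  123:12349  124:13234  125:6442  126:2996  127:3852
  128:18169  129:12787  130:3224  131:12075  132:15525  133:4101  134:7916  135:12821
  136:5911
Giant step factor: 15861^(-137) ≡ 16092 (mod 18503).
Scan 11605·16092^i mod 18503 for i = 0, 1, …:
  i=0: 11605   i=1: 15384   i=2: 7691   i=3: 15508
  i=4: 4775   i=5: 14844   i=6: 14421   i=7: 16609
  i=8: 14696   i=9: 1189     …   i=102: 8995
  i=103: 17074
Match at i=103, j=71: n = 103·137 + 71 = 14182.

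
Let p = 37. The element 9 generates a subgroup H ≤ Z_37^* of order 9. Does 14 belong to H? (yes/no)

no

⟨9⟩ has order 9; its elements mod 37 are {1, 7, 9, 10, 12, 16, 26, 33, 34}.
14 is not in this set.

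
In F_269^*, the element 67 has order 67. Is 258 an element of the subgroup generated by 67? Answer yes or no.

yes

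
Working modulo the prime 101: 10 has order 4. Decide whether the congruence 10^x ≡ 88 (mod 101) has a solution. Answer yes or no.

no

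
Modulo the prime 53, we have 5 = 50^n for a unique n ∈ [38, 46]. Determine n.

Compute 50^38 mod 53 = 43, then multiply by 50 repeatedly:
  50^38=43  50^39=30  50^40=16  50^41=5
Found 5 at exponent 41.

41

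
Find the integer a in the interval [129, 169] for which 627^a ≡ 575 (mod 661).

153

Compute 627^129 mod 661 = 174, then multiply by 627 repeatedly:
  627^129=174  627^130=33  627^131=200  627^132=471  627^133=511
  627^134=473  627^135=443  627^136=141  627^137=494  627^138=390
  627^139=621  627^140=38  627^141=30  627^142=302  627^143=308
  627^144=104  627^145=430  627^146=583  627^147=8  627^148=389
  627^149=655  627^150=204  627^151=335  627^152=508  627^153=575
Found 575 at exponent 153.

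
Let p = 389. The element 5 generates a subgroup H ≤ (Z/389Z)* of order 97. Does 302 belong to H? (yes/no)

yes

302 ∈ ⟨5⟩ iff 302^97 ≡ 1 (mod 389), since |⟨5⟩| = 97.
302^97 mod 389 = 1.
Since 1 = 1, 302 lies in the subgroup.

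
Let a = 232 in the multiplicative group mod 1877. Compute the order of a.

The order of 232 must divide p − 1 = 1876 = 2^2 · 7 · 67.
Divisors: 1, 2, 4, 7, 14, 28, 67, 134, 268, 469, 938, 1876.
Check each in increasing order: 232^1 ≡ 232;  232^2 ≡ 1268;  232^4 ≡ 1112;  232^7 ≡ 152;  232^14 ≡ 580;  232^28 ≡ 417;  232^67 ≡ 650;  232^134 ≡ 175;  232^268 ≡ 593;  232^469 ≡ 1.
Smallest exponent giving 1 is 469.

469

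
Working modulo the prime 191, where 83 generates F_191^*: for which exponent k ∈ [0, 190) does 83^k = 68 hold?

Baby-step giant-step with m = ceil(sqrt(190)) = 14.
Baby table (83^j mod 191 for j=0..13):
  0:1  1:83  2:13  3:124  4:169  5:84  6:96  7:137
  8:102  9:62  10:180  11:42  12:48  13:164
Giant step factor: 83^(-14) ≡ 15 (mod 191).
Scan 68·15^i mod 191 for i = 0, 1, …:
  i=0: 68   i=1: 65   i=2: 20   i=3: 109
  i=4: 107   i=5: 77   i=6: 9   i=7: 135
  i=8: 115   i=9: 6   i=10: 90   i=11: 13
Match at i=11, j=2: k = 11·14 + 2 = 156.

156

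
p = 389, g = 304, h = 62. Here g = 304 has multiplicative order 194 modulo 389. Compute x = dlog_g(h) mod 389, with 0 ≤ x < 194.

23

Baby-step giant-step with m = ceil(sqrt(194)) = 14.
Baby table (304^j mod 389 for j=0..13):
  0:1  1:304  2:223  3:106  4:326  5:298  6:344  7:324
  8:79  9:287  10:112  11:205  12:80  13:202
Giant step factor: 304^(-14) ≡ 36 (mod 389).
Scan 62·36^i mod 389 for i = 0, 1, …:
  i=0: 62   i=1: 287
Match at i=1, j=9: x = 1·14 + 9 = 23.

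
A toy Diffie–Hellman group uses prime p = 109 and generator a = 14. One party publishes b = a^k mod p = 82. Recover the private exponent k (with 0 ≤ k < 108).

30

Baby-step giant-step with m = ceil(sqrt(108)) = 11.
Baby table (14^j mod 109 for j=0..10):
  0:1  1:14  2:87  3:19  4:48  5:18  6:34  7:40
  8:15  9:101  10:106
Giant step factor: 14^(-11) ≡ 96 (mod 109).
Scan 82·96^i mod 109 for i = 0, 1, …:
  i=0: 82   i=1: 24   i=2: 15
Match at i=2, j=8: k = 2·11 + 8 = 30.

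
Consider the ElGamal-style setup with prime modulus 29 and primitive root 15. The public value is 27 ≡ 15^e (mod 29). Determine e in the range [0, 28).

13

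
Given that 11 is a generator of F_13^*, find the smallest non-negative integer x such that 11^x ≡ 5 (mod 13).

Successive powers of 11 modulo 13:
  11^0=1  11^1=11  11^2=4  11^3=5
So 11^3 ≡ 5 (mod 13), giving x = 3.

3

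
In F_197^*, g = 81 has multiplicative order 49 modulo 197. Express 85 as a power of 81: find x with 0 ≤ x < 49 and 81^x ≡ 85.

22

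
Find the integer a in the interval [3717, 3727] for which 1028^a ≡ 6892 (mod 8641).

3724

Compute 1028^3717 mod 8641 = 6661, then multiply by 1028 repeatedly:
  1028^3717=6661  1028^3718=3836  1028^3719=3112  1028^3720=1966  1028^3721=7695
  1028^3722=3945  1028^3723=2831  1028^3724=6892
Found 6892 at exponent 3724.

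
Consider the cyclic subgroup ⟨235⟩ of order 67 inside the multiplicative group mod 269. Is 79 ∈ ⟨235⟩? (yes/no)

no

79 ∈ ⟨235⟩ iff 79^67 ≡ 1 (mod 269), since |⟨235⟩| = 67.
79^67 mod 269 = 268.
Since 268 ≠ 1, 79 does not lie in the subgroup.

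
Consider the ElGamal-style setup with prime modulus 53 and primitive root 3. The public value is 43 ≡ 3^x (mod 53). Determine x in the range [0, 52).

38

Baby-step giant-step with m = ceil(sqrt(52)) = 8.
Baby table (3^j mod 53 for j=0..7):
  0:1  1:3  2:9  3:27  4:28  5:31  6:40  7:14
Giant step factor: 3^(-8) ≡ 24 (mod 53).
Scan 43·24^i mod 53 for i = 0, 1, …:
  i=0: 43   i=1: 25   i=2: 17   i=3: 37
  i=4: 40
Match at i=4, j=6: x = 4·8 + 6 = 38.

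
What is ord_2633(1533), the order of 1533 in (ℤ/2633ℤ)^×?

1316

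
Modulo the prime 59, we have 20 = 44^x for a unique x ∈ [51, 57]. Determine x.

Compute 44^51 mod 59 = 18, then multiply by 44 repeatedly:
  44^51=18  44^52=25  44^53=38  44^54=20
Found 20 at exponent 54.

54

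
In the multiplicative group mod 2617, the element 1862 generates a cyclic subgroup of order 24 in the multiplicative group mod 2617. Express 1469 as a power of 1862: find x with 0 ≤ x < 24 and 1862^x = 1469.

22

Successive powers of 1862 modulo 2617:
  1862^0=1  1862^1=1862  1862^2=2136  1862^3=2009  1862^4=1065  1862^5=1961
  1862^6=667  1862^7=1496  1862^8=1064  1862^9=99  1862^10=1148  1862^11=2104
  1862^12=2616  1862^13=755  1862^14=481  1862^15=608  1862^16=1552  1862^17=656
  1862^18=1950  1862^19=1121  1862^20=1553  1862^21=2518  1862^22=1469
So 1862^22 ≡ 1469 (mod 2617), giving x = 22.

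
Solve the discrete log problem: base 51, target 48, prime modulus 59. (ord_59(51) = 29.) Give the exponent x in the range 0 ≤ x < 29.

18

Successive powers of 51 modulo 59:
  51^0=1  51^1=51  51^2=5  51^3=19  51^4=25  51^5=36
  51^6=7  51^7=3  51^8=35  51^9=15  51^10=57  51^11=16
  51^12=49  51^13=21  51^14=9  51^15=46  51^16=45  51^17=53
  51^18=48
So 51^18 ≡ 48 (mod 59), giving x = 18.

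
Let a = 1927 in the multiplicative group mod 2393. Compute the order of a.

598

The order of 1927 must divide p − 1 = 2392 = 2^3 · 13 · 23.
Divisors: 1, 2, 4, 8, 13, 23, 26, 46, 52, 92, 104, 184, 299, 598, 1196, 2392.
Check each in increasing order: 1927^1 ≡ 1927;  1927^2 ≡ 1786;  1927^4 ≡ 2320;  1927^8 ≡ 543;  1927^13 ≡ 207;  1927^23 ≡ 1809;  1927^26 ≡ 2168;  1927^46 ≡ 1250;  1927^52 ≡ 372;  1927^92 ≡ 2264;  1927^104 ≡ 1983;  1927^184 ≡ 2283;  1927^299 ≡ 2392;  1927^598 ≡ 1.
Smallest exponent giving 1 is 598.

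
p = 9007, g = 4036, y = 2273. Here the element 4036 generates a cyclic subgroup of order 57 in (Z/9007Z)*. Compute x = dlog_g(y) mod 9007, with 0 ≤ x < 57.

Baby-step giant-step with m = ceil(sqrt(57)) = 8.
Baby table (4036^j mod 9007 for j=0..7):
  0:1  1:4036  2:4640  3:1487  4:2870  5:318  6:4454  7:7379
Giant step factor: 4036^(-8) ≡ 6004 (mod 9007).
Scan 2273·6004^i mod 9007 for i = 0, 1, …:
  i=0: 2273   i=1: 1487
Match at i=1, j=3: x = 1·8 + 3 = 11.

11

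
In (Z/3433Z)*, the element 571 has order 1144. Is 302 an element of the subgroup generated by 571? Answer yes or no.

no

302 ∈ ⟨571⟩ iff 302^1144 ≡ 1 (mod 3433), since |⟨571⟩| = 1144.
302^1144 mod 3433 = 268.
Since 268 ≠ 1, 302 does not lie in the subgroup.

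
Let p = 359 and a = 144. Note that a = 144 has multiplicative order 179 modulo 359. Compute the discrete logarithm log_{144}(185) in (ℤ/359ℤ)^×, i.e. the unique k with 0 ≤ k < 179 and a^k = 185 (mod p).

163

Baby-step giant-step with m = ceil(sqrt(179)) = 14.
Baby table (144^j mod 359 for j=0..13):
  0:1  1:144  2:273  3:181  4:216  5:230  6:92  7:324
  8:345  9:138  10:127  11:338  12:207  13:11
Giant step factor: 144^(-14) ≡ 245 (mod 359).
Scan 185·245^i mod 359 for i = 0, 1, …:
  i=0: 185   i=1: 91   i=2: 37   i=3: 90
  i=4: 151   i=5: 18   i=6: 102   i=7: 219
  i=8: 164   i=9: 331   i=10: 320   i=11: 138
Match at i=11, j=9: k = 11·14 + 9 = 163.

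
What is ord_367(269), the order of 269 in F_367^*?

The order of 269 must divide p − 1 = 366 = 2 · 3 · 61.
Divisors: 1, 2, 3, 6, 61, 122, 183, 366.
Check each in increasing order: 269^1 ≡ 269;  269^2 ≡ 62;  269^3 ≡ 163;  269^6 ≡ 145;  269^61 ≡ 284;  269^122 ≡ 283;  269^183 ≡ 366;  269^366 ≡ 1.
Smallest exponent giving 1 is 366.

366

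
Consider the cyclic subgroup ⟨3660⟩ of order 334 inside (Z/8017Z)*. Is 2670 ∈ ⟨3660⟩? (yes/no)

yes

2670 ∈ ⟨3660⟩ iff 2670^334 ≡ 1 (mod 8017), since |⟨3660⟩| = 334.
2670^334 mod 8017 = 1.
Since 1 = 1, 2670 lies in the subgroup.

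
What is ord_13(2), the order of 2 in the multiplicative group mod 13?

The order of 2 must divide p − 1 = 12 = 2^2 · 3.
Divisors: 1, 2, 3, 4, 6, 12.
Check each in increasing order: 2^1 ≡ 2;  2^2 ≡ 4;  2^3 ≡ 8;  2^4 ≡ 3;  2^6 ≡ 12;  2^12 ≡ 1.
Smallest exponent giving 1 is 12.

12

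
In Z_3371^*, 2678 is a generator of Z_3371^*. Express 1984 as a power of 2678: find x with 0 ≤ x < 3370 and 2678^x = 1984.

1544

Baby-step giant-step with m = ceil(sqrt(3370)) = 59.
Baby table (2678^j mod 3371 for j=0..58):
  0:1  1:2678  2:1567  3:2902  4:1401  5:3326  6:846  7:276
  8:879  9:1004  10:2025  11:2382  12:1064  13:897  14:2014  15:3263
  16:682  17:2685  18:87  19:387  20:1489  21:3020  22:531  23:2827
  24:2811  25:415  26:2311  27:3073  28:883  29:1603  30:1551  31:506
  32:3297  33:717  34:2027  35:996  36:827  37:3330  38:1445  39:3173
  40:2374  41:3237  42:1845  43:2395  44:2168  45:1042  46:2659  47:1250
  48:97  49:199  50:304  51:1701  52:1057  53:2377  54:1158  55:3175
  56:988  57:3000  58:907
Giant step factor: 2678^(-59) ≡ 24 (mod 3371).
Scan 1984·24^i mod 3371 for i = 0, 1, …:
  i=0: 1984   i=1: 422   i=2: 15   i=3: 360
  i=4: 1898   i=5: 1729   i=6: 1044   i=7: 1459
  i=8: 1306   i=9: 1005     …   i=25: 3034
  i=26: 2025
Match at i=26, j=10: x = 26·59 + 10 = 1544.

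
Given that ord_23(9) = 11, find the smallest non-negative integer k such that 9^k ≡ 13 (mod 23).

8

Successive powers of 9 modulo 23:
  9^0=1  9^1=9  9^2=12  9^3=16  9^4=6  9^5=8
  9^6=3  9^7=4  9^8=13
So 9^8 ≡ 13 (mod 23), giving k = 8.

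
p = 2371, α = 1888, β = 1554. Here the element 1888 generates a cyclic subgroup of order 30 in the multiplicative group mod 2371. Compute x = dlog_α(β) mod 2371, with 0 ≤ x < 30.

18

Successive powers of 1888 modulo 2371:
  1888^0=1  1888^1=1888  1888^2=931  1888^3=817  1888^4=1346  1888^5=1907
  1888^6=1238  1888^7=1909  1888^8=272  1888^9=1400  1888^10=1906  1888^11=1721
  1888^12=978  1888^13=1826  1888^14=54  1888^15=2370  1888^16=483  1888^17=1440
  1888^18=1554
So 1888^18 ≡ 1554 (mod 2371), giving x = 18.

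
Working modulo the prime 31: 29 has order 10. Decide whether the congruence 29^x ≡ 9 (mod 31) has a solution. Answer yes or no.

9 ∈ ⟨29⟩ iff 9^10 ≡ 1 (mod 31), since |⟨29⟩| = 10.
9^10 mod 31 = 5.
Since 5 ≠ 1, 9 does not lie in the subgroup.

no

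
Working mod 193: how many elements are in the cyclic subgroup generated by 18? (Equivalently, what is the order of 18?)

The order of 18 must divide p − 1 = 192 = 2^6 · 3.
Divisors: 1, 2, 3, 4, 6, 8, 12, 16, 24, 32, 48, 64, 96, 192.
Check each in increasing order: 18^1 ≡ 18;  18^2 ≡ 131;  18^3 ≡ 42;  18^4 ≡ 177;  18^6 ≡ 27;  18^8 ≡ 63;  18^12 ≡ 150;  18^16 ≡ 109;  18^24 ≡ 112;  18^32 ≡ 108;  18^48 ≡ 192;  18^64 ≡ 84;  18^96 ≡ 1.
Smallest exponent giving 1 is 96.

96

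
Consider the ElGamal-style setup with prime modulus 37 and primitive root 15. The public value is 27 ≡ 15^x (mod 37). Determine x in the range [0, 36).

6

Successive powers of 15 modulo 37:
  15^0=1  15^1=15  15^2=3  15^3=8  15^4=9  15^5=24
  15^6=27
So 15^6 ≡ 27 (mod 37), giving x = 6.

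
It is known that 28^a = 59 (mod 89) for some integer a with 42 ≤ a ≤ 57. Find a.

51

Compute 28^42 mod 89 = 21, then multiply by 28 repeatedly:
  28^42=21  28^43=54  28^44=88  28^45=61  28^46=17
  28^47=31  28^48=67  28^49=7  28^50=18  28^51=59
Found 59 at exponent 51.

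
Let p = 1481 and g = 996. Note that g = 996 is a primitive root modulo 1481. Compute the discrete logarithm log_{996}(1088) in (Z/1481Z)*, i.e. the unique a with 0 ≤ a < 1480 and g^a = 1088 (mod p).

Baby-step giant-step with m = ceil(sqrt(1480)) = 39.
Baby table (996^j mod 1481 for j=0..38):
  0:1  1:996  2:1227  3:267  4:833  5:308  6:201  7:261
  8:781  9:351  10:80  11:1187  12:414  13:626  14:1476  15:944
  16:1270  17:146  18:278  19:1422  20:476  21:176  22:538  23:1207
  24:1081  25:1470  26:892  27:1313  28:25  29:1204  30:1055  31:751
  32:91  33:295  34:582  35:601  36:272  37:1370  38:519
Giant step factor: 996^(-39) ≡ 377 (mod 1481).
Scan 1088·377^i mod 1481 for i = 0, 1, …:
  i=0: 1088   i=1: 1420   i=2: 699   i=3: 1386
  i=4: 1210   i=5: 22   i=6: 889   i=7: 447
  i=8: 1166   i=9: 1206   i=10: 1476
Match at i=10, j=14: a = 10·39 + 14 = 404.

404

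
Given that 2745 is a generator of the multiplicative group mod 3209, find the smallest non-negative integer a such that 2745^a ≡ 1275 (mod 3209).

1485

Baby-step giant-step with m = ceil(sqrt(3208)) = 57.
Baby table (2745^j mod 3209 for j=0..56):
  0:1  1:2745  2:293  3:2035  4:2415  5:2590  6:1615  7:1546
  8:1472  9:509  10:1290  11:1523  12:2517  13:188  14:2620  15:531
  16:709  17:1551  18:2361  19:1974  20:1838  21:762  22:2631  23:1845
  24:723  25:1473  26:45  27:1583  28:349  29:1723  30:2778  31:1026
  32:2077  33:2181  34:2060  35:442  36:288  37:1146  38:950  39:2042
  40:2376  41:1432  42:3024  43:2406  44:348  45:2187  46:2485  47:2200
  48:2871  49:2800  50:445  51:2105  52:2025  53:637  54:2869  55:519
  56:3068
Giant step factor: 2745^(-57) ≡ 2350 (mod 3209).
Scan 1275·2350^i mod 3209 for i = 0, 1, …:
  i=0: 1275   i=1: 2253   i=2: 2909   i=3: 980
  i=4: 2147   i=5: 902   i=6: 1760   i=7: 2808
  i=8: 1096   i=9: 1982     …   i=25: 2848
  i=26: 2035
Match at i=26, j=3: a = 26·57 + 3 = 1485.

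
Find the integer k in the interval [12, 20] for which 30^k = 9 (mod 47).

14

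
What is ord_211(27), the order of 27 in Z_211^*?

70

The order of 27 must divide p − 1 = 210 = 2 · 3 · 5 · 7.
Divisors: 1, 2, 3, 5, 6, 7, 10, 14, 15, 21, 30, 35, 42, 70, 105, 210.
Check each in increasing order: 27^1 ≡ 27;  27^2 ≡ 96;  27^3 ≡ 60;  27^5 ≡ 63;  27^6 ≡ 13;  27^7 ≡ 140;  27^10 ≡ 171;  27^14 ≡ 188;  27^15 ≡ 12;  27^21 ≡ 156;  27^30 ≡ 144;  27^35 ≡ 210;  27^42 ≡ 71;  27^70 ≡ 1.
Smallest exponent giving 1 is 70.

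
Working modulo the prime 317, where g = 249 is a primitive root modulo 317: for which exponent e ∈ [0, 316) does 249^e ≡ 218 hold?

124

Baby-step giant-step with m = ceil(sqrt(316)) = 18.
Baby table (249^j mod 317 for j=0..17):
  0:1  1:249  2:186  3:32  4:43  5:246  6:73  7:108
  8:264  9:117  10:286  11:206  12:257  13:276  14:252  15:299
  16:273  17:139
Giant step factor: 249^(-18) ≡ 82 (mod 317).
Scan 218·82^i mod 317 for i = 0, 1, …:
  i=0: 218   i=1: 124   i=2: 24   i=3: 66
  i=4: 23   i=5: 301   i=6: 273
Match at i=6, j=16: e = 6·18 + 16 = 124.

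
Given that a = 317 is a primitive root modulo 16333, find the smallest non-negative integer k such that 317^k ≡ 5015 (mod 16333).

11327

Baby-step giant-step with m = ceil(sqrt(16332)) = 128.
Baby table (317^j mod 16333 for j=0..127):
  0:1  1:317  2:2491  3:5663  4:14874  5:11154  6:7890  7:2181
  8:5391  9:10315  10:3255  11:2856  12:7037  13:9441  14:3858  15:14344
  16:6474  17:10633  18:6063  19:11010  20:11241  21:2803  22:6569  23:8082
  24:14046  25:10006  26:3300  27:788  28:4801  29:2948  30:3535  31:9951
  32:2198  33:10780  34:3663  35:1528  36:10719  37:659  38:12907  39:8269
  40:7993  41:2166  42:636  43:5616  44:16308  45:8408  46:3057  47:5422
  48:3809  49:15144  50:15079  51:10807  52:12222  53:3453  54:290  55:10265
  56:3738  57:8970  58:1548  59:726  60:1480  61:11836  62:11755  63:2411
  64:12969  65:11590  66:15438  67:10279  68:8176  69:11178  70:15498  71:12966
  72:10639  73:7965  74:9623  75:12553  76:10382  77:8161  78:6423  79:10799
  80:9686  81:16191  82:3985  83:5604  84:12504  85:11182  86:433  87:6597
  88:625  89:2129  90:5240  91:11447  92:2773  93:13392  94:15017  95:7486
  96:4777  97:11673  98:9083  99:4703  100:4548  101:4412  102:10299  103:14516
  104:11999  105:14427  106:119  107:5057  108:2435  109:4244  110:6042  111:4353
  112:7929  113:14544  114:4542  115:2510  116:11686  117:13204  118:4420  119:12835
  120:1778  121:8304  122:2755  123:7686  124:2845  125:3550  126:14706  127:6897
Giant step factor: 317^(-128) ≡ 9018 (mod 16333).
Scan 5015·9018^i mod 16333 for i = 0, 1, …:
  i=0: 5015   i=1: 15526   i=2: 6992   i=3: 8476
  i=4: 14461   i=5: 6626   i=6: 7154   i=7: 15755
  i=8: 14156   i=9: 80     …   i=87: 7685
  i=88: 2411
Match at i=88, j=63: k = 88·128 + 63 = 11327.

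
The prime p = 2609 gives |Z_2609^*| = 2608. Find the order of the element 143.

2608

The order of 143 must divide p − 1 = 2608 = 2^4 · 163.
Divisors: 1, 2, 4, 8, 16, 163, 326, 652, 1304, 2608.
Check each in increasing order: 143^1 ≡ 143;  143^2 ≡ 2186;  143^4 ≡ 1517;  143^8 ≡ 151;  143^16 ≡ 1929;  143^163 ≡ 1528;  143^326 ≡ 2338;  143^652 ≡ 389;  143^1304 ≡ 2608;  143^2608 ≡ 1.
Smallest exponent giving 1 is 2608.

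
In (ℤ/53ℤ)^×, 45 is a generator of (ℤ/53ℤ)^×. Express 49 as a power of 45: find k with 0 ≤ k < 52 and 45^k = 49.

44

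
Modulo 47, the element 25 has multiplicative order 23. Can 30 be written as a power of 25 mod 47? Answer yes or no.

no

30 ∈ ⟨25⟩ iff 30^23 ≡ 1 (mod 47), since |⟨25⟩| = 23.
30^23 mod 47 = 46.
Since 46 ≠ 1, 30 does not lie in the subgroup.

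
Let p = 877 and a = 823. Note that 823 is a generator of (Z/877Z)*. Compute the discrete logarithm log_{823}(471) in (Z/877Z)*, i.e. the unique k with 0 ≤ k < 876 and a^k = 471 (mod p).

437

Baby-step giant-step with m = ceil(sqrt(876)) = 30.
Baby table (823^j mod 877 for j=0..29):
  0:1  1:823  2:285  3:396  4:541  5:604  6:710  7:248
  8:640  9:520  10:861  11:864  12:702  13:680  14:114  15:860
  16:41  17:417  18:284  19:450  20:256  21:208  22:169  23:521
  24:807  25:272  26:221  27:344  28:718  29:693
Giant step factor: 823^(-30) ≡ 789 (mod 877).
Scan 471·789^i mod 877 for i = 0, 1, …:
  i=0: 471   i=1: 648   i=2: 858   i=3: 795
  i=4: 200   i=5: 817   i=6: 18   i=7: 170
  i=8: 826   i=9: 103     …   i=13: 364
  i=14: 417
Match at i=14, j=17: k = 14·30 + 17 = 437.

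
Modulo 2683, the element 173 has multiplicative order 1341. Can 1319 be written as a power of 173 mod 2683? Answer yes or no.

no

1319 ∈ ⟨173⟩ iff 1319^1341 ≡ 1 (mod 2683), since |⟨173⟩| = 1341.
1319^1341 mod 2683 = 2682.
Since 2682 ≠ 1, 1319 does not lie in the subgroup.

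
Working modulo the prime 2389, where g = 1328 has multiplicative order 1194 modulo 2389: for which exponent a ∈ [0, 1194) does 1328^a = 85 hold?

241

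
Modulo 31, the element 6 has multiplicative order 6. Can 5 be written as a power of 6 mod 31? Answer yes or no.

yes

5 ∈ ⟨6⟩ iff 5^6 ≡ 1 (mod 31), since |⟨6⟩| = 6.
5^6 mod 31 = 1.
Since 1 = 1, 5 lies in the subgroup.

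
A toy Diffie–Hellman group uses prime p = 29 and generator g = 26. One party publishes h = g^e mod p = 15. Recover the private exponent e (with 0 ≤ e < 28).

25

Successive powers of 26 modulo 29:
  26^0=1  26^1=26  26^2=9  26^3=2  26^4=23  26^5=18
  26^6=4  26^7=17  26^8=7  26^9=8  26^10=5  26^11=14
  26^12=16  26^13=10  26^14=28  26^15=3  26^16=20  26^17=27
  26^18=6  26^19=11  26^20=25  26^21=12  26^22=22  26^23=21
  26^24=24  26^25=15
So 26^25 ≡ 15 (mod 29), giving e = 25.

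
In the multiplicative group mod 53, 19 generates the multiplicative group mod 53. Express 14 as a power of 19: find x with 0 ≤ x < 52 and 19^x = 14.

Baby-step giant-step with m = ceil(sqrt(52)) = 8.
Baby table (19^j mod 53 for j=0..7):
  0:1  1:19  2:43  3:22  4:47  5:45  6:7  7:27
Giant step factor: 19^(-8) ≡ 28 (mod 53).
Scan 14·28^i mod 53 for i = 0, 1, …:
  i=0: 14   i=1: 21   i=2: 5   i=3: 34
  i=4: 51   i=5: 50   i=6: 22
Match at i=6, j=3: x = 6·8 + 3 = 51.

51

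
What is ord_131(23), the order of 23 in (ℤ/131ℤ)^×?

130

The order of 23 must divide p − 1 = 130 = 2 · 5 · 13.
Divisors: 1, 2, 5, 10, 13, 26, 65, 130.
Check each in increasing order: 23^1 ≡ 23;  23^2 ≡ 5;  23^5 ≡ 51;  23^10 ≡ 112;  23^13 ≡ 42;  23^26 ≡ 61;  23^65 ≡ 130;  23^130 ≡ 1.
Smallest exponent giving 1 is 130.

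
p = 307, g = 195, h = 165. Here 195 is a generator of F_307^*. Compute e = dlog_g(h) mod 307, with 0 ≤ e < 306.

214

Baby-step giant-step with m = ceil(sqrt(306)) = 18.
Baby table (195^j mod 307 for j=0..17):
  0:1  1:195  2:264  3:211  4:7  5:137  6:6  7:249
  8:49  9:38  10:42  11:208  12:36  13:266  14:294  15:228
  16:252  17:20
Giant step factor: 195^(-18) ≡ 280 (mod 307).
Scan 165·280^i mod 307 for i = 0, 1, …:
  i=0: 165   i=1: 150   i=2: 248   i=3: 58
  i=4: 276   i=5: 223   i=6: 119   i=7: 164
  i=8: 177   i=9: 133   i=10: 93   i=11: 252
Match at i=11, j=16: e = 11·18 + 16 = 214.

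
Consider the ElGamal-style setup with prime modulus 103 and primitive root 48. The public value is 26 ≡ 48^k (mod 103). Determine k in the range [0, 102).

Baby-step giant-step with m = ceil(sqrt(102)) = 11.
Baby table (48^j mod 103 for j=0..10):
  0:1  1:48  2:38  3:73  4:2  5:96  6:76  7:43
  8:4  9:89  10:49
Giant step factor: 48^(-11) ≡ 6 (mod 103).
Scan 26·6^i mod 103 for i = 0, 1, …:
  i=0: 26   i=1: 53   i=2: 9   i=3: 54
  i=4: 15   i=5: 90   i=6: 25   i=7: 47
  i=8: 76
Match at i=8, j=6: k = 8·11 + 6 = 94.

94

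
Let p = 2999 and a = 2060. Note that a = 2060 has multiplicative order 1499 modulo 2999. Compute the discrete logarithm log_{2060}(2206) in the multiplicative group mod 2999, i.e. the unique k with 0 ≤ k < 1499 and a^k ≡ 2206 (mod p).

16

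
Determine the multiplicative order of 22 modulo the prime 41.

The order of 22 must divide p − 1 = 40 = 2^3 · 5.
Divisors: 1, 2, 4, 5, 8, 10, 20, 40.
Check each in increasing order: 22^1 ≡ 22;  22^2 ≡ 33;  22^4 ≡ 23;  22^5 ≡ 14;  22^8 ≡ 37;  22^10 ≡ 32;  22^20 ≡ 40;  22^40 ≡ 1.
Smallest exponent giving 1 is 40.

40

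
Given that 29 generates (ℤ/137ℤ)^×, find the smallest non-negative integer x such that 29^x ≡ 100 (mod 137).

Baby-step giant-step with m = ceil(sqrt(136)) = 12.
Baby table (29^j mod 137 for j=0..11):
  0:1  1:29  2:19  3:3  4:87  5:57  6:9  7:124
  8:34  9:27  10:98  11:102
Giant step factor: 29^(-12) ≡ 22 (mod 137).
Scan 100·22^i mod 137 for i = 0, 1, …:
  i=0: 100   i=1: 8   i=2: 39   i=3: 36
  i=4: 107   i=5: 25   i=6: 2   i=7: 44
  i=8: 9
Match at i=8, j=6: x = 8·12 + 6 = 102.

102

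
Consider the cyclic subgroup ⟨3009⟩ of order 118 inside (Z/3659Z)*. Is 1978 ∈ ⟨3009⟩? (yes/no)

1978 ∈ ⟨3009⟩ iff 1978^118 ≡ 1 (mod 3659), since |⟨3009⟩| = 118.
1978^118 mod 3659 = 1.
Since 1 = 1, 1978 lies in the subgroup.

yes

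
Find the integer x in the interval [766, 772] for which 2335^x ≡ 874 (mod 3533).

769

Compute 2335^766 mod 3533 = 1656, then multiply by 2335 repeatedly:
  2335^766=1656  2335^767=1658  2335^768=2795  2335^769=874
Found 874 at exponent 769.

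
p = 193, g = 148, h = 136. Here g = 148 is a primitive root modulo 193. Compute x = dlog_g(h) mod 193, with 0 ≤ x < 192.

157

Baby-step giant-step with m = ceil(sqrt(192)) = 14.
Baby table (148^j mod 193 for j=0..13):
  0:1  1:148  2:95  3:164  4:147  5:140  6:69  7:176
  8:186  9:122  10:107  11:10  12:129  13:178
Giant step factor: 148^(-14) ≡ 191 (mod 193).
Scan 136·191^i mod 193 for i = 0, 1, …:
  i=0: 136   i=1: 114   i=2: 158   i=3: 70
  i=4: 53   i=5: 87   i=6: 19   i=7: 155
  i=8: 76   i=9: 41   i=10: 111   i=11: 164
Match at i=11, j=3: x = 11·14 + 3 = 157.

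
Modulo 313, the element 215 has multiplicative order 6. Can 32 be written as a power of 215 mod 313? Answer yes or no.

32 ∈ ⟨215⟩ iff 32^6 ≡ 1 (mod 313), since |⟨215⟩| = 6.
32^6 mod 313 = 19.
Since 19 ≠ 1, 32 does not lie in the subgroup.

no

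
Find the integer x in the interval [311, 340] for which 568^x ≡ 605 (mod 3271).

Compute 568^311 mod 3271 = 1159, then multiply by 568 repeatedly:
  568^311=1159  568^312=841  568^313=122  568^314=605
Found 605 at exponent 314.

314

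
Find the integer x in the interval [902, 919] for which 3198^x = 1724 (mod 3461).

915

Compute 3198^902 mod 3461 = 303, then multiply by 3198 repeatedly:
  3198^902=303  3198^903=3375  3198^904=1852  3198^905=925  3198^906=2456
  3198^907=1279  3198^908=2801  3198^909=530  3198^910=2511  3198^911=658
  3198^912=3457  3198^913=1052  3198^914=204  3198^915=1724
Found 1724 at exponent 915.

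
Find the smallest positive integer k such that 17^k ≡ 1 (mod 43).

21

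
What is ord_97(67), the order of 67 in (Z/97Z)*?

The order of 67 must divide p − 1 = 96 = 2^5 · 3.
Divisors: 1, 2, 3, 4, 6, 8, 12, 16, 24, 32, 48, 96.
Check each in increasing order: 67^1 ≡ 67;  67^2 ≡ 27;  67^3 ≡ 63;  67^4 ≡ 50;  67^6 ≡ 89;  67^8 ≡ 75;  67^12 ≡ 64;  67^16 ≡ 96;  67^24 ≡ 22;  67^32 ≡ 1.
Smallest exponent giving 1 is 32.

32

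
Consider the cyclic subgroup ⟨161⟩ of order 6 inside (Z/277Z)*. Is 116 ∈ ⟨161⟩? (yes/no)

yes

⟨161⟩ has order 6; its elements mod 277 are {1, 116, 117, 160, 161, 276}.
116 is in this set.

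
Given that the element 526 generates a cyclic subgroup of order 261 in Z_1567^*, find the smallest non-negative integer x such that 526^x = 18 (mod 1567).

Baby-step giant-step with m = ceil(sqrt(261)) = 17.
Baby table (526^j mod 1567 for j=0..16):
  0:1  1:526  2:884  3:1152  4:1090  5:1385  6:1422  7:513
  8:314  9:629  10:217  11:1318  12:654  13:831  14:1480  15:1248
  16:1442
Giant step factor: 526^(-17) ≡ 808 (mod 1567).
Scan 18·808^i mod 1567 for i = 0, 1, …:
  i=0: 18   i=1: 441   i=2: 619   i=3: 279
  i=4: 1351   i=5: 976   i=6: 407   i=7: 1353
  i=8: 1025   i=9: 824     …   i=13: 1081
  i=14: 629
Match at i=14, j=9: x = 14·17 + 9 = 247.

247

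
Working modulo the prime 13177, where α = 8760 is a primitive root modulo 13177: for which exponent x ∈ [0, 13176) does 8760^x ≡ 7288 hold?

Baby-step giant-step with m = ceil(sqrt(13176)) = 115.
Baby table (8760^j mod 13177 for j=0..114):
  0:1  1:8760  2:7929  3:2073  4:1574  5:5098  6:1627  7:8183
  8:200  9:12636  10:4560  11:6113  12:11729  13:4971  14:9152  15:2652
  16:469  17:10393  18:2787  19:10316  20:294  21:5925  22:11974  23:3320
  24:1561  25:9811  26:3966  27:7588  28:6092  29:12247  30:9763  31:5150
  32:9129  33:12004  34:2580  35:2245  36:6116  37:11655  38:2404  39:2194
  40:7374  41:2586  42:2097  43:982  44:10916  45:11848  46:6428  47:3959
  48:12153  49:3297  50:10913  51:11922  52:8995  53:10917  54:7431  55:1180
  56:6032  57:550  58:8395  59:12540  60:6928  61:9195  62:10376  63:11991
  64:7293  65:4584  66:5521  67:4370  68:2015  69:7397  70:6411  71:13163
  72:9130  73:7587  74:10509  75:4318  76:7690  77:3576  78:4031  79:10377
  80:7574  81:2045  82:6657  83:7095  84:9468  85:3642  86:2403  87:6611
  88:12622  89:513  90:523  91:9061  92:9289  93:3665  94:6228  95:4500
  96:7593  97:10361  98:12361  99:6951  100:13020  101:8265  102:6962  103:3964
  104:3245  105:3411  106:8101  107:6615  108:8131  109:5875  110:8815  111:2180
  112:3327  113:10173  114:12606
Giant step factor: 8760^(-115) ≡ 5686 (mod 13177).
Scan 7288·5686^i mod 13177 for i = 0, 1, …:
  i=0: 7288   i=1: 11080   i=2: 1643   i=3: 12782
  i=4: 7297   i=5: 9546   i=6: 2493   i=7: 9923
  i=8: 11441   i=9: 11854     …   i=57: 10128
  i=58: 4318
Match at i=58, j=75: x = 58·115 + 75 = 6745.

6745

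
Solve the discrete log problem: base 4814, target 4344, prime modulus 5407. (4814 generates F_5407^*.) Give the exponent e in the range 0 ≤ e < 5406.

Baby-step giant-step with m = ceil(sqrt(5406)) = 74.
Baby table (4814^j mod 5407 for j=0..73):
  0:1  1:4814  2:194  3:3912  4:5194  5:1948  6:1934  7:4829
  8:2113  9:1415  10:4397  11:4160  12:4119  13:1397  14:4257  15:668
  16:3994  17:5231  18:1635  19:3705  20:3584  21:5046  22:3200  23:257
  24:4402  25:1195  26:5089  27:4736  28:3192  29:5001  30:2850  31:2341
  32:1386  33:5373  34:3941  35:4218  36:2167  37:1835  38:4059  39:4535
  40:3431  41:3856  42:553  43:1898  44:4549  45:536  46:1165  47:1251
  48:4323  49:4786  50:577  51:3887  52:3798  53:2505  54:1460  55:4747
  56:2076  57:1728  58:2626  59:5405  60:1186  61:5019  62:2990  63:426
  64:1511  65:1539  66:1156  67:1181  68:2577  69:2020  70:2494  71:2576
  72:2613  73:2300
Giant step factor: 4814^(-74) ≡ 2489 (mod 5407).
Scan 4344·2489^i mod 5407 for i = 0, 1, …:
  i=0: 4344   i=1: 3623   i=2: 4178   i=3: 1381
  i=4: 3864   i=5: 3850   i=6: 1446   i=7: 3439
  i=8: 390   i=9: 2857     …   i=62: 3045
  i=63: 3798
Match at i=63, j=52: e = 63·74 + 52 = 4714.

4714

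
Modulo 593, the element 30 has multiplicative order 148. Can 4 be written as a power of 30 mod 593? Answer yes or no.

4 ∈ ⟨30⟩ iff 4^148 ≡ 1 (mod 593), since |⟨30⟩| = 148.
4^148 mod 593 = 1.
Since 1 = 1, 4 lies in the subgroup.

yes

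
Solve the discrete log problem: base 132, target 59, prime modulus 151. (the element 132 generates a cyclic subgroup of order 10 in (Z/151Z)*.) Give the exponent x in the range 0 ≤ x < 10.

Successive powers of 132 modulo 151:
  132^0=1  132^1=132  132^2=59
So 132^2 ≡ 59 (mod 151), giving x = 2.

2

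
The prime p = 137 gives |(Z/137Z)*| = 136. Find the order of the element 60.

The order of 60 must divide p − 1 = 136 = 2^3 · 17.
Divisors: 1, 2, 4, 8, 17, 34, 68, 136.
Check each in increasing order: 60^1 ≡ 60;  60^2 ≡ 38;  60^4 ≡ 74;  60^8 ≡ 133;  60^17 ≡ 1.
Smallest exponent giving 1 is 17.

17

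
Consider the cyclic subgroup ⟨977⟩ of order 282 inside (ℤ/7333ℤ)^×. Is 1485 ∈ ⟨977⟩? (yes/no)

yes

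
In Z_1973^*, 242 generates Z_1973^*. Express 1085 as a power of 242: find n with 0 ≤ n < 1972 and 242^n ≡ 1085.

Baby-step giant-step with m = ceil(sqrt(1972)) = 45.
Baby table (242^j mod 1973 for j=0..44):
  0:1  1:242  2:1347  3:429  4:1222  5:1747  6:552  7:1393
  8:1696  9:48  10:1751  11:1520  12:862  13:1439  14:990  15:847
  16:1755  17:515  18:331  19:1182  20:1932  21:1916  22:17  23:168
  24:1196  25:1374  26:1044  27:104  28:1492  29:5  30:1210  31:816
  32:172  33:191  34:843  35:787  36:1046  37:588  38:240  39:863
  40:1681  41:364  42:1276  43:1004  44:289
Giant step factor: 242^(-45) ≡ 610 (mod 1973).
Scan 1085·610^i mod 1973 for i = 0, 1, …:
  i=0: 1085   i=1: 895   i=2: 1402   i=3: 911
  i=4: 1297   i=5: 1970   i=6: 143   i=7: 418
  i=8: 463   i=9: 291     …   i=37: 269
  i=38: 331
Match at i=38, j=18: n = 38·45 + 18 = 1728.

1728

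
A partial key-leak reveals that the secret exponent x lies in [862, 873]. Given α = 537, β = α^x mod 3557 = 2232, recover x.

Compute 537^862 mod 3557 = 609, then multiply by 537 repeatedly:
  537^862=609  537^863=3346  537^864=517  537^865=183  537^866=2232
Found 2232 at exponent 866.

866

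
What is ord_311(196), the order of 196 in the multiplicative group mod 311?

The order of 196 must divide p − 1 = 310 = 2 · 5 · 31.
Divisors: 1, 2, 5, 10, 31, 62, 155, 310.
Check each in increasing order: 196^1 ≡ 196;  196^2 ≡ 163;  196^5 ≡ 140;  196^10 ≡ 7;  196^31 ≡ 52;  196^62 ≡ 216;  196^155 ≡ 1.
Smallest exponent giving 1 is 155.

155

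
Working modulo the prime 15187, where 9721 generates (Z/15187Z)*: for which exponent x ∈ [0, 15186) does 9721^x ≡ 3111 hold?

3943

Baby-step giant-step with m = ceil(sqrt(15186)) = 124.
Baby table (9721^j mod 15187 for j=0..123):
  0:1  1:9721  2:4327  3:9964  4:12545  5:13522  6:3877  7:9370
  8:9331  9:9887  10:8191  11:14457  12:11186  13:186  14:853  15:15098
  16:490  17:9759  18:9237  19:7333  20:11502  21:4248  22:1355  23:4826
  24:903  25:15164  26:4222  27:6788  28:13820  29:18  30:7921  31:1951
  32:12295  33:13192  34:404  35:9038  36:1603  37:901  38:10909  39:10755
  40:2047  41:3917  42:3348  43:167  44:13585  45:8820  46:8605  47:14396
  48:10498  49:9605  50:529  51:9203  52:10933  53:1067  54:14773  55:61
  56:688  57:5768  58:324  59:5895  60:4744  61:8692  62:9651  63:7272
  64:10814  65:13667  66:1031  67:14118  68:11346  69:6472  70:9758  71:14703
  72:3006  73:1538  74:6890  75:3020  76:949  77:6720  78:5833  79:9522
  80:13784  81:14550  82:4019  83:7735  84:1098  85:12384  86:12702  87:5832
  88:14988  89:9457  90:4586  91:6661  92:9400  93:12408  94:3014  95:3371
  96:11132  97:6797  98:10187  99:8587  100:6475  101:8547  102:12497  103:2524
  104:8799  105:1895  106:14651  107:13872  108:4339  109:5120  110:3721  111:11594
  112:2547  113:4577  114:10294  115:831  116:13854  117:11605  118:3169  119:6613
  120:13589  121:2143  122:10726  123:8691
Giant step factor: 9721^(-124) ≡ 4990 (mod 15187).
Scan 3111·4990^i mod 15187 for i = 0, 1, …:
  i=0: 3111   i=1: 2776   i=2: 1696   i=3: 3881
  i=4: 2765   i=5: 7554   i=6: 326   i=7: 1731
  i=8: 11474   i=9: 270     …   i=30: 6390
  i=31: 8587
Match at i=31, j=99: x = 31·124 + 99 = 3943.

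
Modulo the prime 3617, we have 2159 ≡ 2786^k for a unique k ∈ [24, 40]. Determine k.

Compute 2786^24 mod 3617 = 1127, then multiply by 2786 repeatedly:
  2786^24=1127  2786^25=266  2786^26=3208  2786^27=3498  2786^28=1230
  2786^29=1481  2786^30=2686  2786^31=3240  2786^32=2225  2786^33=2929
  2786^34=242  2786^35=1450  2786^36=3128  2786^37=1255  2786^38=2408
  2786^39=2770  2786^40=2159
Found 2159 at exponent 40.

40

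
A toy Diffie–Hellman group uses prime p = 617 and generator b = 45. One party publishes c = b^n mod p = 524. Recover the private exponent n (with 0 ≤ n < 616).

Baby-step giant-step with m = ceil(sqrt(616)) = 25.
Baby table (45^j mod 617 for j=0..24):
  0:1  1:45  2:174  3:426  4:43  5:84  6:78  7:425
  8:615  9:527  10:269  11:382  12:531  13:449  14:461  15:384
  16:4  17:180  18:79  19:470  20:172  21:336  22:312  23:466
  24:609
Giant step factor: 45^(-25) ≡ 605 (mod 617).
Scan 524·605^i mod 617 for i = 0, 1, …:
  i=0: 524   i=1: 499   i=2: 182   i=3: 284
  i=4: 294   i=5: 174
Match at i=5, j=2: n = 5·25 + 2 = 127.

127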